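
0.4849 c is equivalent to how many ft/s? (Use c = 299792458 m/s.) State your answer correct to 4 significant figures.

1 c = 9.83571 × 10^8 ft/s.
So 0.4849 × 9.83571 × 10^8 ≈ 4.769 × 10^8 ft/s.

4.769 × 10^8 ft/s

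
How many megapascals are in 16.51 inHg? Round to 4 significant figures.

1 inch of mercury = 0.00338639 MPa.
16.51 × 0.00338639 ≈ 0.05591 MPa.

0.05591 MPa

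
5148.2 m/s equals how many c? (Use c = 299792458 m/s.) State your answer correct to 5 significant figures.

1 m/s = 3.33564e-9 times the speed of light.
5148.2 × 3.33564e-9 ≈ 1.7173e-5 c.

1.7173e-5 c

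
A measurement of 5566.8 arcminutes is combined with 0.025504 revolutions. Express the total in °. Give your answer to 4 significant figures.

5566.8 arcmin = 92.7800 ° and 0.025504 rev = 9.18144 °.
92.7800 + 9.18144 ≈ 102.0 °.

102.0 °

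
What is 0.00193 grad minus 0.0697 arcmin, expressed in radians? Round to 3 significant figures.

0.00193 grad = 3.03164e-5 rad and 0.0697 arcmin = 2.02749e-5 rad.
3.03164e-5 − 2.02749e-5 ≈ 1.00e-5 rad.

1.00e-5 radians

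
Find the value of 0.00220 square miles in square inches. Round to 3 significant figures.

8.83e+6 square inches

1 square mile = 4.01449e+9 square inches.
Thus 0.00220 × 4.01449e+9 ≈ 8.83e+6 in².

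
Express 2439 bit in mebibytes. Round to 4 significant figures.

1 bit = 1.19209e-7 MiB.
2439 × 1.19209e-7 ≈ 0.0002908 MiB.

0.0002908 mebibytes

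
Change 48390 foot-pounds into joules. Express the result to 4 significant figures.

1 foot-pound = 1.35582 joules.
Then 48390 × 1.35582 ≈ 65610 J.

65610 joules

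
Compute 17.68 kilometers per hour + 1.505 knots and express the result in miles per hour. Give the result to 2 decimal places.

12.72 mph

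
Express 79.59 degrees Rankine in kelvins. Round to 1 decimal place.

44.2 K

°R = K × 9/5.
Applying the formula gives 44.2 K.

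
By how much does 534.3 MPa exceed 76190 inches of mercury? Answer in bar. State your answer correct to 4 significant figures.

2763 bar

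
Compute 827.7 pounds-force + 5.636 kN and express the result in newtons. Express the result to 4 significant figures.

9318 newtons

827.7 lbf = 3681.79 N and 5.636 kN = 5636.00 N.
3681.79 + 5636.00 ≈ 9318 N.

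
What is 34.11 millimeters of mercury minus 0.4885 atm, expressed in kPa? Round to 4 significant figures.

34.11 mmHg = 4.54763 kPa and 0.4885 atm = 49.4973 kPa.
4.54763 − 49.4973 ≈ -44.95 kPa.

-44.95 kPa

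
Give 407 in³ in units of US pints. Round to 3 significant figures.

14.1 US pints

1 in³ = 0.0346320 US pints.
407 × 0.0346320 ≈ 14.1 US pt.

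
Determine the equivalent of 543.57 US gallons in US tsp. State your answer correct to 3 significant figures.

417000 US tsp

1 US gallon = 768.000 US teaspoons.
543.57 × 768.000 ≈ 417000 US tsp.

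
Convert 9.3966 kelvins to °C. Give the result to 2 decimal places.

-263.75 °C

K = °C + 273.15.
Applying the formula gives -263.75 °C.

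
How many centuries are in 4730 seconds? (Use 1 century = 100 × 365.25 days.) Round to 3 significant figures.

1 second = 3.16881 × 10^-10 century.
Thus 4730 × 3.16881 × 10^-10 ≈ 1.50 × 10^-6 century.

1.50 × 10^-6 centuries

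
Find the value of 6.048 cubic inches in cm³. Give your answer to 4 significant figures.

1 cubic inch = 16.3871 cm³.
6.048 × 16.3871 ≈ 99.11 cm³.

99.11 cm³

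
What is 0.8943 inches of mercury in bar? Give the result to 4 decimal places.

0.0303 bar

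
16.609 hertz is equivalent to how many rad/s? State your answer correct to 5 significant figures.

104.36 radians per second

1 hertz = 6.28319 rad/s.
Thus 16.609 × 6.28319 ≈ 104.36 rad/s.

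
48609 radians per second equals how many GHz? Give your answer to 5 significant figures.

1 radian per second = 1.59155e-10 gigahertz.
Thus 48609 × 1.59155e-10 ≈ 7.7364e-6 GHz.

7.7364e-6 GHz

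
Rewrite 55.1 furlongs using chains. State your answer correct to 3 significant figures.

551 chain

1 furlong = 10.0000 chain.
55.1 × 10.0000 ≈ 551 chain.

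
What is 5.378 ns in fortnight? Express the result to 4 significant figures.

4.446 × 10^-15 fortnights

1 nanosecond = 8.26720 × 10^-16 fortnights.
5.378 × 8.26720 × 10^-16 ≈ 4.446 × 10^-15 fortnight.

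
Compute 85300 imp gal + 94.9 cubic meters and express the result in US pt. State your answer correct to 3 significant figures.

1.02 × 10^6 US pt

85300 imp gal = 819528 US pt and 94.9 m³ = 200559 US pt.
819528 + 200559 ≈ 1.02 × 10^6 US pt.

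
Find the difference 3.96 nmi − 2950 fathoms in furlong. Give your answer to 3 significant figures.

9.64 furlongs

3.96 nmi = 36.4567 furlong and 2950 fathom = 26.8182 furlong.
36.4567 − 26.8182 ≈ 9.64 furlong.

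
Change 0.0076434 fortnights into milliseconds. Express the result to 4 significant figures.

1 fortnight = 1.20960 × 10^9 milliseconds.
0.0076434 × 1.20960 × 10^9 ≈ 9.245 × 10^6 ms.

9.245 × 10^6 ms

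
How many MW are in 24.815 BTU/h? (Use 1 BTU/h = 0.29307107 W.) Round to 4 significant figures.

7.273e-6 MW

1 BTU/h = 2.93071e-7 megawatts.
So 24.815 × 2.93071e-7 ≈ 7.273e-6 MW.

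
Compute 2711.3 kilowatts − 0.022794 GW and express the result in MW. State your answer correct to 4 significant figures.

2711.3 kW = 2.71130 MW and 0.022794 GW = 22.7940 MW.
2.71130 − 22.7940 ≈ -20.08 MW.

-20.08 MW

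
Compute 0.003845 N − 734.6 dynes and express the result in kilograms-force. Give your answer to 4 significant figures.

0.003845 N = 0.000392081 kgf and 734.6 dyn = 0.000749084 kgf.
0.000392081 − 0.000749084 ≈ -0.0003570 kgf.

-0.0003570 kgf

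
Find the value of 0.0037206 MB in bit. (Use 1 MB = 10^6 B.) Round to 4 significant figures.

1 MB = 8.00000e+6 bit.
Thus 0.0037206 × 8.00000e+6 ≈ 29760 bit.

29760 bit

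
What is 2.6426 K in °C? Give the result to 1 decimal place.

K = °C + 273.15.
Applying the formula gives -270.5 °C.

-270.5 °C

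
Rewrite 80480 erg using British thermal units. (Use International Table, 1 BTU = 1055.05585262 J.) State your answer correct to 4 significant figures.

7.628e-6 British thermal units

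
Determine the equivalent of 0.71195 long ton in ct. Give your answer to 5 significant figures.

1 long ton = 5.08023 × 10^6 ct.
Thus 0.71195 × 5.08023 × 10^6 ≈ 3.6169 × 10^6 ct.

3.6169 × 10^6 ct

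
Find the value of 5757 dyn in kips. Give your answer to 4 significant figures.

1.294 × 10^-5 kip

1 dyn = 2.24809 × 10^-9 kip.
Then 5757 × 2.24809 × 10^-9 ≈ 1.294 × 10^-5 kip.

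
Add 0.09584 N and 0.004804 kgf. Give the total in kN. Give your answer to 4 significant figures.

0.09584 N = 9.58400 × 10^-5 kN and 0.004804 kgf = 4.71111 × 10^-5 kN.
9.58400 × 10^-5 + 4.71111 × 10^-5 ≈ 0.0001430 kN.

0.0001430 kilonewtons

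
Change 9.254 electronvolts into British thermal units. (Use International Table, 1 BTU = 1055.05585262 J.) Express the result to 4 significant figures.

1.405 × 10^-21 BTU

1 electronvolt = 1.51857 × 10^-22 British thermal units.
So 9.254 × 1.51857 × 10^-22 ≈ 1.405 × 10^-21 BTU.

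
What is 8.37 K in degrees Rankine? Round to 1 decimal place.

15.1 °R

°R = K × 9/5.
Applying the formula gives 15.1 °R.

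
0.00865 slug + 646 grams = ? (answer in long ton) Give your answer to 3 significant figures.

0.00865 slug = 0.000124244 long ton and 646 g = 0.000635797 long ton.
0.000124244 + 0.000635797 ≈ 0.000760 long ton.

0.000760 long tons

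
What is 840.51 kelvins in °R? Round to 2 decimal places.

1512.92 °R

°R = K × 9/5.
Applying the formula gives 1512.92 °R.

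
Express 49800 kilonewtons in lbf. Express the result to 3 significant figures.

1 kilonewton = 224.809 lbf.
Thus 49800 × 224.809 ≈ 1.12e+7 lbf.

1.12e+7 lbf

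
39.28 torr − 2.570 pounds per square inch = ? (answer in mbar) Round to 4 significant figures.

39.28 torr = 52.3690 mbar and 2.570 psi = 177.195 mbar.
52.3690 − 177.195 ≈ -124.8 mbar.

-124.8 mbar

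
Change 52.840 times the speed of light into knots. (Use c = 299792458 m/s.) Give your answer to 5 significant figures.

3.0793 × 10^10 kn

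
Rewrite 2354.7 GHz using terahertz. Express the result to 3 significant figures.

1 gigahertz = 0.00100000 THz.
Thus 2354.7 × 0.00100000 ≈ 2.35 THz.

2.35 THz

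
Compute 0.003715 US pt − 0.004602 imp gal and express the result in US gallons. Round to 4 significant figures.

-0.005062 US gal

0.003715 US pt = 0.000464375 US gal and 0.004602 imp gal = 0.00552677 US gal.
0.000464375 − 0.00552677 ≈ -0.005062 US gal.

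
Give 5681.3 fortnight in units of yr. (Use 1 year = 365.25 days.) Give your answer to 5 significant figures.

217.76 yr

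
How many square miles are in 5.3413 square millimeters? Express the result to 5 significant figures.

1 square millimeter = 3.86102 × 10^-13 square miles.
Thus 5.3413 × 3.86102 × 10^-13 ≈ 2.0623 × 10^-12 mi².

2.0623 × 10^-12 square miles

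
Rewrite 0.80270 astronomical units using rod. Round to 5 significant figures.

2.3877 × 10^10 rods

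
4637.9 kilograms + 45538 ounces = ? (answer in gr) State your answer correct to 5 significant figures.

4637.9 kg = 7.15737e+7 gr and 45538 oz = 1.99229e+7 gr.
7.15737e+7 + 1.99229e+7 ≈ 9.1497e+7 gr.

9.1497e+7 gr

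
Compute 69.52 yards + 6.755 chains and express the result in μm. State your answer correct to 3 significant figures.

69.52 yd = 6.35691e+7 μm and 6.755 chain = 1.35889e+8 μm.
6.35691e+7 + 1.35889e+8 ≈ 1.99e+8 μm.

1.99e+8 micrometers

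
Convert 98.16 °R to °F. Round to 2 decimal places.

°R = °F + 459.67.
Applying the formula gives -361.51 °F.

-361.51 °F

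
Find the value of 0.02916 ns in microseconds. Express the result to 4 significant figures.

1 ns = 0.00100000 μs.
0.02916 × 0.00100000 ≈ 2.916 × 10^-5 μs.

2.916 × 10^-5 μs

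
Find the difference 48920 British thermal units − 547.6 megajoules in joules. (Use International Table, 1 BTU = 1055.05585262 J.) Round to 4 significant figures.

48920 BTU = 5.16133e+7 J and 547.6 MJ = 5.47600e+8 J.
5.16133e+7 − 5.47600e+8 ≈ -4.960e+8 J.

-4.960e+8 joules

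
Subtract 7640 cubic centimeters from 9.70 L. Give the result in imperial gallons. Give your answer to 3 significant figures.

0.453 imperial gallons

9.70 L = 2.13370 imp gal and 7640 cm³ = 1.68057 imp gal.
2.13370 − 1.68057 ≈ 0.453 imp gal.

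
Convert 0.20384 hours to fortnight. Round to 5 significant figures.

1 hour = 0.00297619 fortnight.
0.20384 × 0.00297619 ≈ 0.00060667 fortnight.

0.00060667 fortnights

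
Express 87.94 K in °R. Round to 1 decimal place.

158.3 degrees Rankine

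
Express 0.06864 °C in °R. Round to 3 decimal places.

491.794 degrees Rankine

°R = (°C + 273.15) × 9/5.
Applying the formula gives 491.794 °R.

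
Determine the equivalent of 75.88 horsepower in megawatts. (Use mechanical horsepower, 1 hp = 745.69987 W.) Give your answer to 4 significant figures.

0.05658 megawatts

1 hp = 0.000745700 MW.
Then 75.88 × 0.000745700 ≈ 0.05658 MW.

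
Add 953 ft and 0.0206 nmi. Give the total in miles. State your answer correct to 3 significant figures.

0.204 mi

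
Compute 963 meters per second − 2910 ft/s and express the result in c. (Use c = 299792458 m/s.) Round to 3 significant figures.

2.54 × 10^-7 times the speed of light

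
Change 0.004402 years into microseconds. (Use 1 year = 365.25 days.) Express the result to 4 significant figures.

1.389e+11 microseconds

1 year = 3.15576e+13 microseconds.
Then 0.004402 × 3.15576e+13 ≈ 1.389e+11 μs.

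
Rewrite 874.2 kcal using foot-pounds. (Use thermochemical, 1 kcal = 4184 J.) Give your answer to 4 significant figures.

1 kcal = 3085.96 foot-pounds.
So 874.2 × 3085.96 ≈ 2.698e+6 ft·lbf.

2.698e+6 ft·lbf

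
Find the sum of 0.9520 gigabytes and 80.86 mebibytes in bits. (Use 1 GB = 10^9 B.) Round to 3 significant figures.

8.29 × 10^9 bits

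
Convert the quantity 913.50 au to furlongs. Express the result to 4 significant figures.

6.793e+11 furlongs

1 au = 7.43646e+8 furlong.
Thus 913.50 × 7.43646e+8 ≈ 6.793e+11 furlong.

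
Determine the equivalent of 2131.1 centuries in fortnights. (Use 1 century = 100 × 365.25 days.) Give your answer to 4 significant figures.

5.560e+6 fortnight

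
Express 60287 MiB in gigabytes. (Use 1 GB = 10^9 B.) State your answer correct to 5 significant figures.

1 MiB = 0.00104858 gigabytes.
So 60287 × 0.00104858 ≈ 63.216 GB.

63.216 gigabytes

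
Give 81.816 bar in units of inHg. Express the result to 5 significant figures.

2416.0 inHg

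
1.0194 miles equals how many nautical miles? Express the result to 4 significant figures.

0.8858 nmi

1 mi = 0.868976 nmi.
So 1.0194 × 0.868976 ≈ 0.8858 nmi.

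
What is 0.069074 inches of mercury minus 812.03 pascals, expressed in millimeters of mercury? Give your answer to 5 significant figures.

-4.3362 millimeters of mercury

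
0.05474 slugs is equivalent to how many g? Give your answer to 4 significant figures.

798.9 grams

1 slug = 14593.9 g.
Then 0.05474 × 14593.9 ≈ 798.9 g.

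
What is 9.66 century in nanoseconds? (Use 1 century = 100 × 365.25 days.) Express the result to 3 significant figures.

1 century = 3.15576e+18 nanoseconds.
9.66 × 3.15576e+18 ≈ 3.05e+19 ns.

3.05e+19 ns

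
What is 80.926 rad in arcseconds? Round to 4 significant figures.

1.669 × 10^7 arcsec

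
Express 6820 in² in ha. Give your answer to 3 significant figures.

1 square inch = 6.45160e-8 hectares.
So 6820 × 6.45160e-8 ≈ 0.000440 ha.

0.000440 ha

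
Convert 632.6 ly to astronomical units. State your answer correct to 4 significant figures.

4.001e+7 astronomical units

1 light-year = 63241.1 astronomical units.
So 632.6 × 63241.1 ≈ 4.001e+7 au.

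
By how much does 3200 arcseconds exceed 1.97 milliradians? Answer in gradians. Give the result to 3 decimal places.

3200 arcsec = 0.987654 grad and 1.97 mrad = 0.125414 grad.
0.987654 − 0.125414 ≈ 0.862 grad.

0.862 grad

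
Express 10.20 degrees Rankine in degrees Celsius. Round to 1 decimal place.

°R = (°C + 273.15) × 9/5.
Applying the formula gives -267.5 °C.

-267.5 degrees Celsius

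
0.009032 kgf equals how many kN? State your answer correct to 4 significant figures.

8.857 × 10^-5 kilonewtons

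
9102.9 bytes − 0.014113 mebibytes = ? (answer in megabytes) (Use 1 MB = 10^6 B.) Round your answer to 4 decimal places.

-0.0057 megabytes

9102.9 B = 0.00910290 MB and 0.014113 MiB = 0.0147986 MB.
0.00910290 − 0.0147986 ≈ -0.0057 MB.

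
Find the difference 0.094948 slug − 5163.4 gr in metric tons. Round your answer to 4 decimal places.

0.094948 slug = 0.00138566 t and 5163.4 gr = 0.000334583 t.
0.00138566 − 0.000334583 ≈ 0.0011 t.

0.0011 metric tons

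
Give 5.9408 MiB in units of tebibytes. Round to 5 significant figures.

1 MiB = 9.53674e-7 TiB.
Then 5.9408 × 9.53674e-7 ≈ 5.6656e-6 TiB.

5.6656e-6 TiB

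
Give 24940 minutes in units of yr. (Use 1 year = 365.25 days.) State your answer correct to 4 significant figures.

0.04742 years

1 min = 1.90129e-6 years.
So 24940 × 1.90129e-6 ≈ 0.04742 yr.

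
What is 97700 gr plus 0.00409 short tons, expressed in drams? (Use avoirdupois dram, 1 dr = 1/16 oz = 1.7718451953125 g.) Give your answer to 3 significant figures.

97700 gr = 3573.03 dr and 0.00409 short ton = 2094.08 dr.
3573.03 + 2094.08 ≈ 5670 dr.

5670 dr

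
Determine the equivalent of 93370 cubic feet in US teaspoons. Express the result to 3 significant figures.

5.36e+8 US tsp

1 cubic foot = 5745.04 US teaspoons.
Thus 93370 × 5745.04 ≈ 5.36e+8 US tsp.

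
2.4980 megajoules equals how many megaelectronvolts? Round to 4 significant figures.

1.559e+19 megaelectronvolts

1 MJ = 6.24151e+18 MeV.
2.4980 × 6.24151e+18 ≈ 1.559e+19 MeV.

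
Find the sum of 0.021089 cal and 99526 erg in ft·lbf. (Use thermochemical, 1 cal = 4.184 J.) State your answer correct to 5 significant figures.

0.072420 ft·lbf

0.021089 cal = 0.0650798 ft·lbf and 99526 erg = 0.00734066 ft·lbf.
0.0650798 + 0.00734066 ≈ 0.072420 ft·lbf.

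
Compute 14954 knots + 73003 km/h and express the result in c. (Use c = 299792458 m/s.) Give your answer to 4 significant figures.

9.330 × 10^-5 times the speed of light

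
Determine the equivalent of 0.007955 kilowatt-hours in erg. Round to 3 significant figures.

2.86e+11 erg

1 kWh = 3.60000e+13 ergs.
Then 0.007955 × 3.60000e+13 ≈ 2.86e+11 erg.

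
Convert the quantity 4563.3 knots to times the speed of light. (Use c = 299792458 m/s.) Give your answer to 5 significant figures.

1 kn = 1.71600e-9 times the speed of light.
Thus 4563.3 × 1.71600e-9 ≈ 7.8306e-6 c.

7.8306e-6 times the speed of light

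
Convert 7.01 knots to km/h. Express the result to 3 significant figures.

13.0 km/h

1 knot = 1.85200 km/h.
7.01 × 1.85200 ≈ 13.0 km/h.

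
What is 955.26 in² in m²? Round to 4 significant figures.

0.6163 m²

1 square inch = 0.000645160 square meters.
955.26 × 0.000645160 ≈ 0.6163 m².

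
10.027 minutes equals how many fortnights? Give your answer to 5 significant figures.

0.00049737 fortnights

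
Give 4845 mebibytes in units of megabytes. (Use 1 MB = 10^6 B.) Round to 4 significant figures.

1 MiB = 1.04858 MB.
Thus 4845 × 1.04858 ≈ 5080 MB.

5080 MB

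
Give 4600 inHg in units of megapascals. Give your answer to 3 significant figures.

1 inch of mercury = 0.00338639 MPa.
Thus 4600 × 0.00338639 ≈ 15.6 MPa.

15.6 megapascals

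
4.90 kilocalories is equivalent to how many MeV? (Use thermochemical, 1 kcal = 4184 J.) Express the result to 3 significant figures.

1.28e+17 MeV

1 kilocalorie = 2.61145e+16 MeV.
Thus 4.90 × 2.61145e+16 ≈ 1.28e+17 MeV.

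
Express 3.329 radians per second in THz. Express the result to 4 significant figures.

1 radian per second = 1.59155 × 10^-13 terahertz.
So 3.329 × 1.59155 × 10^-13 ≈ 5.298 × 10^-13 THz.

5.298 × 10^-13 THz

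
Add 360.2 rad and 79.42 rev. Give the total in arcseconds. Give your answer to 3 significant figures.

1.77 × 10^8 arcsec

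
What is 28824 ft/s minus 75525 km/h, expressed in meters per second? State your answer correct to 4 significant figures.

-12190 m/s

28824 ft/s = 8785.56 m/s and 75525 km/h = 20979.2 m/s.
8785.56 − 20979.2 ≈ -12190 m/s.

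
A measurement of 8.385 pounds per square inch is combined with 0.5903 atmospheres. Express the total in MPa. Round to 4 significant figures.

0.1176 MPa

8.385 psi = 0.0578125 MPa and 0.5903 atm = 0.0598121 MPa.
0.0578125 + 0.0598121 ≈ 0.1176 MPa.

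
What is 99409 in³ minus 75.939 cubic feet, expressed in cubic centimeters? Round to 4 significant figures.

-521300 cubic centimeters

99409 in³ = 1.62902e+6 cm³ and 75.939 ft³ = 2.15035e+6 cm³.
1.62902e+6 − 2.15035e+6 ≈ -521300 cm³.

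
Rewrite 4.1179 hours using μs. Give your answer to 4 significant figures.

1.482 × 10^10 μs

1 hour = 3.60000 × 10^9 microseconds.
Thus 4.1179 × 3.60000 × 10^9 ≈ 1.482 × 10^10 μs.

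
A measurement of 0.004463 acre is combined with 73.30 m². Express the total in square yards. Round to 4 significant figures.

0.004463 acre = 21.6009 yd² and 73.30 m² = 87.6661 yd².
21.6009 + 87.6661 ≈ 109.3 yd².

109.3 yd²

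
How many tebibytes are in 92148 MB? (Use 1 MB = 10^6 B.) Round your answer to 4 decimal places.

0.0838 tebibytes

1 MB = 9.09495 × 10^-7 TiB.
So 92148 × 9.09495 × 10^-7 ≈ 0.0838 TiB.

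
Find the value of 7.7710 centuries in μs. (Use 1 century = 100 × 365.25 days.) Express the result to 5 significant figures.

2.4523 × 10^16 μs

1 century = 3.15576 × 10^15 microseconds.
7.7710 × 3.15576 × 10^15 ≈ 2.4523 × 10^16 μs.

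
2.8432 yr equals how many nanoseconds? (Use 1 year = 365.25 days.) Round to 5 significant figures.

8.9725e+16 nanoseconds

1 year = 3.15576e+16 ns.
Then 2.8432 × 3.15576e+16 ≈ 8.9725e+16 ns.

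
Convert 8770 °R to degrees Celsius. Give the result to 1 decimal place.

°R = (°C + 273.15) × 9/5.
Applying the formula gives 4599.1 °C.

4599.1 °C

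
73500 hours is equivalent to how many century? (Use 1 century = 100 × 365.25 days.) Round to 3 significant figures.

1 hour = 1.14077 × 10^-6 century.
73500 × 1.14077 × 10^-6 ≈ 0.0838 century.

0.0838 century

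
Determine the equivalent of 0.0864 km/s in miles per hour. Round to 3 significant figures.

1 km/s = 2236.94 mph.
So 0.0864 × 2236.94 ≈ 193 mph.

193 mph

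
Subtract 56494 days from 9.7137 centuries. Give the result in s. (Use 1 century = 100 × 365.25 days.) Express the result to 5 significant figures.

2.5773e+10 seconds

9.7137 century = 3.06541e+10 s and 56494 d = 4.88108e+9 s.
3.06541e+10 − 4.88108e+9 ≈ 2.5773e+10 s.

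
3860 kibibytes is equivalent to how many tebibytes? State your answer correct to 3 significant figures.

3.59 × 10^-6 tebibytes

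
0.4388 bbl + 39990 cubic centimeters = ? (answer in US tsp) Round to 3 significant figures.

22300 US tsp

0.4388 bbl = 14153.9 US tsp and 39990 cm³ = 8113.34 US tsp.
14153.9 + 8113.34 ≈ 22300 US tsp.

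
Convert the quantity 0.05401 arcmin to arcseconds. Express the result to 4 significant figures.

3.241 arcseconds

1 arcmin = 60.0000 arcsec.
So 0.05401 × 60.0000 ≈ 3.241 arcsec.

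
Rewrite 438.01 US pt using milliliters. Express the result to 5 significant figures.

1 US pint = 473.176 mL.
438.01 × 473.176 ≈ 207260 mL.

207260 milliliters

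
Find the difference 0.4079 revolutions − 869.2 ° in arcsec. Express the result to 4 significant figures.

-2.600 × 10^6 arcseconds

0.4079 rev = 528638 arcsec and 869.2 ° = 3.12912 × 10^6 arcsec.
528638 − 3.12912 × 10^6 ≈ -2.600 × 10^6 arcsec.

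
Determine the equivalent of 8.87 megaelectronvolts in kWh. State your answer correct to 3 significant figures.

1 megaelectronvolt = 4.45049 × 10^-20 kWh.
So 8.87 × 4.45049 × 10^-20 ≈ 3.95 × 10^-19 kWh.

3.95 × 10^-19 kWh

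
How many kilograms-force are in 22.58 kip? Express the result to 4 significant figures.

1 kip = 453.592 kgf.
Thus 22.58 × 453.592 ≈ 10240 kgf.

10240 kilograms-force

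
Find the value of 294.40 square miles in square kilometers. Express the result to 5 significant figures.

762.49 km²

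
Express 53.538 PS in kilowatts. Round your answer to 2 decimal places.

1 PS = 0.735499 kilowatts.
Thus 53.538 × 0.735499 ≈ 39.38 kW.

39.38 kW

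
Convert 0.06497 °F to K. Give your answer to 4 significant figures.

255.4 K

K = (°F + 459.67) × 5/9.
Applying the formula gives 255.4 K.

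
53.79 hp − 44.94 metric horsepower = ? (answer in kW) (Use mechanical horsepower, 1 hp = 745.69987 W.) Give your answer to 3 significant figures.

7.06 kW

53.79 hp = 40.1112 kW and 44.94 PS = 33.0533 kW.
40.1112 − 33.0533 ≈ 7.06 kW.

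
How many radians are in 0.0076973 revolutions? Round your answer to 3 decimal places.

1 rev = 6.28319 radians.
So 0.0076973 × 6.28319 ≈ 0.048 rad.

0.048 radians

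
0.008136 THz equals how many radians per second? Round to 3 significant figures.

1 THz = 6.28319 × 10^12 rad/s.
Thus 0.008136 × 6.28319 × 10^12 ≈ 5.11 × 10^10 rad/s.

5.11 × 10^10 radians per second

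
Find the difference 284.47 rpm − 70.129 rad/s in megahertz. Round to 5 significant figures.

284.47 rpm = 4.74117e-6 MHz and 70.129 rad/s = 1.11614e-5 MHz.
4.74117e-6 − 1.11614e-5 ≈ -6.4202e-6 MHz.

-6.4202e-6 MHz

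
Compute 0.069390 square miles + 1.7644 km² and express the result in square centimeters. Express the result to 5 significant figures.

0.069390 mi² = 1.79719 × 10^9 cm² and 1.7644 km² = 1.76440 × 10^10 cm².
1.79719 × 10^9 + 1.76440 × 10^10 ≈ 1.9441 × 10^10 cm².

1.9441 × 10^10 cm²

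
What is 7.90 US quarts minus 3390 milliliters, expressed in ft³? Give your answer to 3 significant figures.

7.90 US qt = 0.264019 ft³ and 3390 mL = 0.119717 ft³.
0.264019 − 0.119717 ≈ 0.144 ft³.

0.144 cubic feet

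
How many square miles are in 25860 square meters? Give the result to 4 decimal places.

0.0100 mi²

1 square meter = 3.86102e-7 mi².
So 25860 × 3.86102e-7 ≈ 0.0100 mi².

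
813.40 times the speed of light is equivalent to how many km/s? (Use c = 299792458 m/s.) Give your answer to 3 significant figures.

1 speed of light = 299792 kilometers per second.
Then 813.40 × 299792 ≈ 2.44 × 10^8 km/s.

2.44 × 10^8 kilometers per second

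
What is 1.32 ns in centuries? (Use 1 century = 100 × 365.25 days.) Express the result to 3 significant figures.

4.18 × 10^-19 century

1 ns = 3.16881 × 10^-19 centuries.
Then 1.32 × 3.16881 × 10^-19 ≈ 4.18 × 10^-19 century.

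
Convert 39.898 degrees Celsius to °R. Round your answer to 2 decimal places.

563.49 °R

°R = (°C + 273.15) × 9/5.
Applying the formula gives 563.49 °R.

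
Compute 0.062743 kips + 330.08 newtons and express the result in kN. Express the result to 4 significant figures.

0.062743 kip = 0.279095 kN and 330.08 N = 0.330080 kN.
0.279095 + 0.330080 ≈ 0.6092 kN.

0.6092 kN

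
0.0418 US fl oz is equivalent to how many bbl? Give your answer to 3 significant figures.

1 US fl oz = 0.000186012 bbl.
0.0418 × 0.000186012 ≈ 7.78 × 10^-6 bbl.

7.78 × 10^-6 oil barrels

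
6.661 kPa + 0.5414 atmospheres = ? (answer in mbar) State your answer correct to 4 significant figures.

615.2 millibar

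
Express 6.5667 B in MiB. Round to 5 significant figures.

6.2625e-6 MiB

1 byte = 9.53674e-7 mebibytes.
So 6.5667 × 9.53674e-7 ≈ 6.2625e-6 MiB.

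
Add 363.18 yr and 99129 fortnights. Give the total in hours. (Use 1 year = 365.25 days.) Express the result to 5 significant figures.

3.6491e+7 hours

363.18 yr = 3.18364e+6 h and 99129 fortnight = 3.33073e+7 h.
3.18364e+6 + 3.33073e+7 ≈ 3.6491e+7 h.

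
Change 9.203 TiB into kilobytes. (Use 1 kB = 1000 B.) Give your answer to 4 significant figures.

1 TiB = 1.09951 × 10^9 kB.
9.203 × 1.09951 × 10^9 ≈ 1.012 × 10^10 kB.

1.012 × 10^10 kB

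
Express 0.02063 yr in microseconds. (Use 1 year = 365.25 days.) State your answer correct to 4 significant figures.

6.510 × 10^11 μs

1 yr = 3.15576 × 10^13 microseconds.
Thus 0.02063 × 3.15576 × 10^13 ≈ 6.510 × 10^11 μs.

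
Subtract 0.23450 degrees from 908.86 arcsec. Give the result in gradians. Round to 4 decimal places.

908.86 arcsec = 0.280512 grad and 0.23450 ° = 0.260556 grad.
0.280512 − 0.260556 ≈ 0.0200 grad.

0.0200 grad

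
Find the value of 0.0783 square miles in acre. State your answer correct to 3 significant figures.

1 mi² = 640.000 acre.
Thus 0.0783 × 640.000 ≈ 50.1 acre.

50.1 acre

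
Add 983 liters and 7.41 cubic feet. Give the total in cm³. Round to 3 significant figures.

1.19 × 10^6 cm³

983 L = 983000 cm³ and 7.41 ft³ = 209828 cm³.
983000 + 209828 ≈ 1.19 × 10^6 cm³.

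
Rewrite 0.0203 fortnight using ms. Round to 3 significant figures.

1 fortnight = 1.20960 × 10^9 milliseconds.
So 0.0203 × 1.20960 × 10^9 ≈ 2.46 × 10^7 ms.

2.46 × 10^7 ms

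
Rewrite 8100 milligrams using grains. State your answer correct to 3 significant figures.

125 grains

1 mg = 0.0154324 gr.
Thus 8100 × 0.0154324 ≈ 125 gr.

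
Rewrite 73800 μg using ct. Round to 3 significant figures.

0.369 ct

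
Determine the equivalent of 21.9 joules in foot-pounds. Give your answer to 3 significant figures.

16.2 ft·lbf

1 J = 0.737562 ft·lbf.
21.9 × 0.737562 ≈ 16.2 ft·lbf.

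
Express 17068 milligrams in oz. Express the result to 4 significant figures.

0.6021 oz

1 mg = 3.52740 × 10^-5 ounces.
So 17068 × 3.52740 × 10^-5 ≈ 0.6021 oz.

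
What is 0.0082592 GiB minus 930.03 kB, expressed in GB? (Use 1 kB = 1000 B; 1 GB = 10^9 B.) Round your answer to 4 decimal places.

0.0082592 GiB = 0.00886825 GB and 930.03 kB = 0.000930030 GB.
0.00886825 − 0.000930030 ≈ 0.0079 GB.

0.0079 GB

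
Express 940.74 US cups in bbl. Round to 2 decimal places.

1 US cup = 0.00148810 bbl.
940.74 × 0.00148810 ≈ 1.40 bbl.

1.40 bbl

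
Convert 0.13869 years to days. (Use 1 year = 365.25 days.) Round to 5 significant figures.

50.657 d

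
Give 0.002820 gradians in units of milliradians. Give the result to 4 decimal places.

0.0443 mrad

1 grad = 15.7080 mrad.
Then 0.002820 × 15.7080 ≈ 0.0443 mrad.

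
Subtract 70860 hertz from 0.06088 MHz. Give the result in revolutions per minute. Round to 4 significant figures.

0.06088 MHz = 3.65280e+6 rpm and 70860 Hz = 4.25160e+6 rpm.
3.65280e+6 − 4.25160e+6 ≈ -598800 rpm.

-598800 rpm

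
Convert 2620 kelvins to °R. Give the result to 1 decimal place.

°R = K × 9/5.
Applying the formula gives 4716.0 °R.

4716.0 degrees Rankine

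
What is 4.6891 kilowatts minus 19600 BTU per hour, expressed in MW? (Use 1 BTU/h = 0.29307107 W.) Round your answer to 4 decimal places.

4.6891 kW = 0.00468910 MW and 19600 BTU/h = 0.00574419 MW.
0.00468910 − 0.00574419 ≈ -0.0011 MW.

-0.0011 MW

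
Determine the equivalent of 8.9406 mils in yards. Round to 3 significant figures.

0.000248 yd

1 mil = 2.77778 × 10^-5 yd.
8.9406 × 2.77778 × 10^-5 ≈ 0.000248 yd.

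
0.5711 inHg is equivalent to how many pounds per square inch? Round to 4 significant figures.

0.2805 psi

1 inHg = 0.491154 pounds per square inch.
0.5711 × 0.491154 ≈ 0.2805 psi.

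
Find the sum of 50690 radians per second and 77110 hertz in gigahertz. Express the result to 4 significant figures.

50690 rad/s = 8.06756e-6 GHz and 77110 Hz = 7.71100e-5 GHz.
8.06756e-6 + 7.71100e-5 ≈ 8.518e-5 GHz.

8.518e-5 GHz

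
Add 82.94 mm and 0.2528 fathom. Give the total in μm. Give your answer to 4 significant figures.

545300 μm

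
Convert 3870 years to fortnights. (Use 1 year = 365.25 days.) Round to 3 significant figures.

101000 fortnight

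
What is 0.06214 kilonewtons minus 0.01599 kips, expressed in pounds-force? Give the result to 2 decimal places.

-2.02 pounds-force

0.06214 kN = 13.9696 lbf and 0.01599 kip = 15.9900 lbf.
13.9696 − 15.9900 ≈ -2.02 lbf.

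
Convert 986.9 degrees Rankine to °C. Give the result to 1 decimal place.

°R = (°C + 273.15) × 9/5.
Applying the formula gives 275.1 °C.

275.1 °C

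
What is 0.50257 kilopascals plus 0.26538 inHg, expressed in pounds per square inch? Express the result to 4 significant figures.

0.2032 pounds per square inch

0.50257 kPa = 0.0728916 psi and 0.26538 inHg = 0.130342 psi.
0.0728916 + 0.130342 ≈ 0.2032 psi.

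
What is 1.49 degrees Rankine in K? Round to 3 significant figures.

0.828 kelvins

°R = K × 9/5.
Applying the formula gives 0.828 K.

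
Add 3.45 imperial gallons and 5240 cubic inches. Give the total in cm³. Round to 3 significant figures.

3.45 imp gal = 15684.0 cm³ and 5240 in³ = 85868.2 cm³.
15684.0 + 85868.2 ≈ 102000 cm³.

102000 cm³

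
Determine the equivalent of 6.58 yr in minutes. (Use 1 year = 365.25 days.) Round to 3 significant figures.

3.46 × 10^6 min

1 year = 525960 min.
Thus 6.58 × 525960 ≈ 3.46 × 10^6 min.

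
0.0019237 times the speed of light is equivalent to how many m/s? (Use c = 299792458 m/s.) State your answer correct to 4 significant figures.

1 speed of light = 2.99792e+8 meters per second.
So 0.0019237 × 2.99792e+8 ≈ 576700 m/s.

576700 m/s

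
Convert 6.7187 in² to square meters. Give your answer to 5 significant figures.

0.0043346 square meters

1 in² = 0.000645160 square meters.
6.7187 × 0.000645160 ≈ 0.0043346 m².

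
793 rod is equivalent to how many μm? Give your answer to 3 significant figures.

3.99e+9 μm

1 rod = 5.02920e+6 μm.
793 × 5.02920e+6 ≈ 3.99e+9 μm.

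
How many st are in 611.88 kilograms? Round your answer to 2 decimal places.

96.35 stone

1 kg = 0.157473 st.
Then 611.88 × 0.157473 ≈ 96.35 st.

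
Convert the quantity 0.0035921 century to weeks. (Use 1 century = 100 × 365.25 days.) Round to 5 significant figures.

1 century = 5217.86 wk.
0.0035921 × 5217.86 ≈ 18.743 wk.

18.743 wk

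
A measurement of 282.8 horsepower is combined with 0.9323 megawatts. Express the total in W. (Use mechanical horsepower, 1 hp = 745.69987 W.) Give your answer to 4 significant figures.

282.8 hp = 210884 W and 0.9323 MW = 932300 W.
210884 + 932300 ≈ 1.143 × 10^6 W.

1.143 × 10^6 watts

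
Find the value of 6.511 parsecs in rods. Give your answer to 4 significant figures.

3.995 × 10^16 rod

1 parsec = 6.13552 × 10^15 rod.
Then 6.511 × 6.13552 × 10^15 ≈ 3.995 × 10^16 rod.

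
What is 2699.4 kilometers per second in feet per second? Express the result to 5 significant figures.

8.8563 × 10^6 ft/s

1 kilometer per second = 3280.84 feet per second.
2699.4 × 3280.84 ≈ 8.8563 × 10^6 ft/s.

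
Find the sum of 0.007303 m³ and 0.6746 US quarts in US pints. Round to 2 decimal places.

16.78 US pints

0.007303 m³ = 15.4340 US pt and 0.6746 US qt = 1.34920 US pt.
15.4340 + 1.34920 ≈ 16.78 US pt.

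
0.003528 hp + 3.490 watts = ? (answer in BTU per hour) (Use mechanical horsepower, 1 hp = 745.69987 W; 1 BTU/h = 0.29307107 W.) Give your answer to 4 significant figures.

20.89 BTU/h

0.003528 hp = 8.97676 BTU/h and 3.490 W = 11.9084 BTU/h.
8.97676 + 11.9084 ≈ 20.89 BTU/h.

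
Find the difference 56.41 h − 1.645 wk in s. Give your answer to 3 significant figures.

56.41 h = 203076 s and 1.645 wk = 994896 s.
203076 − 994896 ≈ -792000 s.

-792000 s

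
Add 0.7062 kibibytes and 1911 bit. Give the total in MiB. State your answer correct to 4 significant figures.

0.0009175 MiB

0.7062 KiB = 0.000689648 MiB and 1911 bit = 0.000227809 MiB.
0.000689648 + 0.000227809 ≈ 0.0009175 MiB.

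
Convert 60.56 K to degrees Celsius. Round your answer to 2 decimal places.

-212.59 degrees Celsius

K = °C + 273.15.
Applying the formula gives -212.59 °C.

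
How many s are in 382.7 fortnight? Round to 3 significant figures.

1 fortnight = 1.20960e+6 seconds.
382.7 × 1.20960e+6 ≈ 4.63e+8 s.

4.63e+8 seconds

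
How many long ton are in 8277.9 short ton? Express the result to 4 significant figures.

7391 long ton

1 short ton = 0.892857 long ton.
Thus 8277.9 × 0.892857 ≈ 7391 long ton.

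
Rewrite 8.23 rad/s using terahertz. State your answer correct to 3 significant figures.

1.31e-12 terahertz

1 radian per second = 1.59155e-13 THz.
So 8.23 × 1.59155e-13 ≈ 1.31e-12 THz.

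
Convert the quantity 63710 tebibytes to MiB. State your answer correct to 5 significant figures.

6.6805 × 10^10 mebibytes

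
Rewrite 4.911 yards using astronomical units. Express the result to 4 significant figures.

1 yd = 6.11239 × 10^-12 astronomical units.
Then 4.911 × 6.11239 × 10^-12 ≈ 3.002 × 10^-11 au.

3.002 × 10^-11 au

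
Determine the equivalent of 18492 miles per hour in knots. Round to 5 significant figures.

1 mph = 0.868976 knots.
18492 × 0.868976 ≈ 16069 kn.

16069 kn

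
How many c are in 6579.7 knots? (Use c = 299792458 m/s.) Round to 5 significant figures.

1 knot = 1.71600e-9 times the speed of light.
So 6579.7 × 1.71600e-9 ≈ 1.1291e-5 c.

1.1291e-5 times the speed of light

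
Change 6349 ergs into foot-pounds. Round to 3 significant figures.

0.000468 foot-pounds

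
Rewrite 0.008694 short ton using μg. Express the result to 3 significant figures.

1 short ton = 9.07185 × 10^11 μg.
0.008694 × 9.07185 × 10^11 ≈ 7.89 × 10^9 μg.

7.89 × 10^9 micrograms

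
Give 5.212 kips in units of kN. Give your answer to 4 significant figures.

23.18 kN

1 kip = 4.44822 kN.
5.212 × 4.44822 ≈ 23.18 kN.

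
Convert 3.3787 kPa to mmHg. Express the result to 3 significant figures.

25.3 millimeters of mercury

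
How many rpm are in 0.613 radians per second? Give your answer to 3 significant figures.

5.85 revolutions per minute

1 radian per second = 9.54930 revolutions per minute.
So 0.613 × 9.54930 ≈ 5.85 rpm.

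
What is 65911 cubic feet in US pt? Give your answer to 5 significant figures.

3.9444 × 10^6 US pints

1 cubic foot = 59.8442 US pt.
Then 65911 × 59.8442 ≈ 3.9444 × 10^6 US pt.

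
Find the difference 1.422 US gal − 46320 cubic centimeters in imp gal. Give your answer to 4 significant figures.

1.422 US gal = 1.18406 imp gal and 46320 cm³ = 10.1890 imp gal.
1.18406 − 10.1890 ≈ -9.005 imp gal.

-9.005 imp gal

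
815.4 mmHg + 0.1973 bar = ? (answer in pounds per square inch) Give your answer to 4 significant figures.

18.63 psi

815.4 mmHg = 15.7672 psi and 0.1973 bar = 2.86159 psi.
15.7672 + 2.86159 ≈ 18.63 psi.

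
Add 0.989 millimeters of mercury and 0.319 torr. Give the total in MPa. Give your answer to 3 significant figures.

0.989 mmHg = 0.000131856 MPa and 0.319 torr = 4.25298e-5 MPa.
0.000131856 + 4.25298e-5 ≈ 0.000174 MPa.

0.000174 MPa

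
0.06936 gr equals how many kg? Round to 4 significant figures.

1 grain = 6.47989 × 10^-5 kg.
Then 0.06936 × 6.47989 × 10^-5 ≈ 4.494 × 10^-6 kg.

4.494 × 10^-6 kilograms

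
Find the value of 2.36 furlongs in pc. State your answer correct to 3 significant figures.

1 furlong = 6.51941e-15 parsecs.
2.36 × 6.51941e-15 ≈ 1.54e-14 pc.

1.54e-14 pc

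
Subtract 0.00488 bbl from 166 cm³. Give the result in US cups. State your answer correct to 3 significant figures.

-2.58 US cup

166 cm³ = 0.701641 US cup and 0.00488 bbl = 3.27936 US cup.
0.701641 − 3.27936 ≈ -2.58 US cup.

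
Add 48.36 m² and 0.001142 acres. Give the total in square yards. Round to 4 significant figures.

63.37 square yards

48.36 m² = 57.8381 yd² and 0.001142 acre = 5.52728 yd².
57.8381 + 5.52728 ≈ 63.37 yd².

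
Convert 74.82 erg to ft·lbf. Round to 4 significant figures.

5.518e-6 ft·lbf

1 erg = 7.37562e-8 foot-pounds.
Then 74.82 × 7.37562e-8 ≈ 5.518e-6 ft·lbf.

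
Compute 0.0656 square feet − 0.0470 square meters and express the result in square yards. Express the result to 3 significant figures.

-0.0489 square yards

0.0656 ft² = 0.00728889 yd² and 0.0470 m² = 0.0562115 yd².
0.00728889 − 0.0562115 ≈ -0.0489 yd².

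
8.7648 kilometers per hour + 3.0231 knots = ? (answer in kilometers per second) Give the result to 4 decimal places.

8.7648 km/h = 0.00243467 km/s and 3.0231 kn = 0.00155522 km/s.
0.00243467 + 0.00155522 ≈ 0.0040 km/s.

0.0040 km/s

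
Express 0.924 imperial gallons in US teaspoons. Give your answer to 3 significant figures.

852 US tsp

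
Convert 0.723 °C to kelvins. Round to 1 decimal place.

K = °C + 273.15.
Applying the formula gives 273.9 K.

273.9 K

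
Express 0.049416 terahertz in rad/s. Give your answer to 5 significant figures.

1 THz = 6.28319e+12 rad/s.
Thus 0.049416 × 6.28319e+12 ≈ 3.1049e+11 rad/s.

3.1049e+11 rad/s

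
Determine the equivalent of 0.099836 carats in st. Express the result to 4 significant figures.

1 carat = 3.14946 × 10^-5 stone.
So 0.099836 × 3.14946 × 10^-5 ≈ 3.144 × 10^-6 st.

3.144 × 10^-6 stone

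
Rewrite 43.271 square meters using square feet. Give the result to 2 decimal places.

1 square meter = 10.76391 ft².
Then 43.271 × 10.76391 ≈ 465.77 ft².

465.77 square feet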